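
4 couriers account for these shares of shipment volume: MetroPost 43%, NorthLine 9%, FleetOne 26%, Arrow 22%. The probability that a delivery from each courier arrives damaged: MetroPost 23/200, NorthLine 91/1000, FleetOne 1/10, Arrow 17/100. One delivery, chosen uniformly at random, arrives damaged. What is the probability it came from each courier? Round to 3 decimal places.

Unnormalized posteriors (prior × likelihood):
  MetroPost: 0.43 × 0.115 = 0.04945
  NorthLine: 0.09 × 0.091 = 0.00819
  FleetOne: 0.26 × 0.1 = 0.026
  Arrow: 0.22 × 0.17 = 0.0374
Normalizing constant = 0.12104.
P(MetroPost | damaged) = 0.04945/0.12104 ≈ 0.409
P(NorthLine | damaged) = 0.00819/0.12104 ≈ 0.068
P(FleetOne | damaged) = 0.026/0.12104 ≈ 0.215
P(Arrow | damaged) = 0.0374/0.12104 ≈ 0.309
(Check: 0.409+0.068+0.215+0.309 = 1.001.)

MetroPost 0.409, NorthLine 0.068, FleetOne 0.215, Arrow 0.309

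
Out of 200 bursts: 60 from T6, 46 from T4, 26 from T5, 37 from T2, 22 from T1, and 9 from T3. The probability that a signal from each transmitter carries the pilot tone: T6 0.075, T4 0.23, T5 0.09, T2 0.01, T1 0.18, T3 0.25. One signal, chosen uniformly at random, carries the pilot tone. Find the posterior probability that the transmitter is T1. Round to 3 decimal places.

0.165

Compute prior × likelihood for every hypothesis:
  T6: 0.3 × 0.075 = 0.0225
  T4: 0.23 × 0.23 = 0.0529
  T5: 0.13 × 0.09 = 0.0117
  T2: 0.185 × 0.01 = 0.00185
  T1: 0.11 × 0.18 = 0.0198
  T3: 0.045 × 0.25 = 0.01125
Total = 0.12.
P(T1 | evidence) = 0.0198 / 0.12 ≈ 0.165.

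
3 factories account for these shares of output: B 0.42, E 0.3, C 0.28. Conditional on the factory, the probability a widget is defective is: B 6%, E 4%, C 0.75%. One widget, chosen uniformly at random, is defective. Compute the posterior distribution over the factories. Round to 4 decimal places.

Prior × likelihood for each hypothesis:
  B: 0.42 × 0.06 = 0.0252
  E: 0.3 × 0.04 = 0.012
  C: 0.28 × 0.0075 = 0.0021
Sum = 0.0393.
P(B | defective) = 0.0252/0.0393 ≈ 0.6412
P(E | defective) = 0.012/0.0393 ≈ 0.3053
P(C | defective) = 0.0021/0.0393 ≈ 0.0534

B 0.6412, E 0.3053, C 0.0534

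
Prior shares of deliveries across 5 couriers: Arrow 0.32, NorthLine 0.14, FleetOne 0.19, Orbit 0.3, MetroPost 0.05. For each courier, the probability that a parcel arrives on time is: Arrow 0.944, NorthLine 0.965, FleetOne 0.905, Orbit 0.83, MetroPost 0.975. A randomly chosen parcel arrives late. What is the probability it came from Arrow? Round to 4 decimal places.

0.1924

Taking complements, P(late | each) = Arrow 0.056, NorthLine 0.035, FleetOne 0.095, Orbit 0.17, MetroPost 0.025.
Unnormalized posteriors (prior × likelihood):
  Arrow: 0.32 × 0.056 = 0.01792
  NorthLine: 0.14 × 0.035 = 0.0049
  FleetOne: 0.19 × 0.095 = 0.01805
  Orbit: 0.3 × 0.17 = 0.051
  MetroPost: 0.05 × 0.025 = 0.00125
Normalizing constant = 0.09312.
P(Arrow | evidence) = 0.01792 / 0.09312 ≈ 0.1924.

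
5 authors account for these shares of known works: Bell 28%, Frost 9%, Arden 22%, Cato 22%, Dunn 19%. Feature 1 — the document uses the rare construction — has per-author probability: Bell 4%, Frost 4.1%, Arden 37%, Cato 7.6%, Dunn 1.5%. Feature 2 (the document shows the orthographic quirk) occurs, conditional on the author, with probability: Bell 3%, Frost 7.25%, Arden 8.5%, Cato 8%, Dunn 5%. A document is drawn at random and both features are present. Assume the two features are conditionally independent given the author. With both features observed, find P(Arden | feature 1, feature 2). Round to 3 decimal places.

Prior × likelihood for each hypothesis:
  Bell: 0.28 × 0.04 × 0.03 = 0.000336
  Frost: 0.09 × 0.041 × 0.0725 = 0.000267525
  Arden: 0.22 × 0.37 × 0.085 = 0.006919
  Cato: 0.22 × 0.076 × 0.08 = 0.0013376
  Dunn: 0.19 × 0.015 × 0.05 = 0.0001425
Total = 0.009002625.
P(Arden | evidence) = 0.006919 / 0.009002625 ≈ 0.769.

0.769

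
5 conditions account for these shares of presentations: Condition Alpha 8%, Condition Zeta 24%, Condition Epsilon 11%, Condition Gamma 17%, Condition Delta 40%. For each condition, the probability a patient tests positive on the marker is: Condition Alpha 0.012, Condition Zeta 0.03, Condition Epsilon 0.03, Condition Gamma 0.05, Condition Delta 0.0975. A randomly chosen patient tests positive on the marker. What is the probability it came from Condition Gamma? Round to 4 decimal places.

Prior × likelihood for each hypothesis:
  Condition Alpha: 0.08 × 0.012 = 0.00096
  Condition Zeta: 0.24 × 0.03 = 0.0072
  Condition Epsilon: 0.11 × 0.03 = 0.0033
  Condition Gamma: 0.17 × 0.05 = 0.0085
  Condition Delta: 0.4 × 0.0975 = 0.039
Total = 0.05896.
P(Condition Gamma | evidence) = 0.0085 / 0.05896 ≈ 0.1442.

0.1442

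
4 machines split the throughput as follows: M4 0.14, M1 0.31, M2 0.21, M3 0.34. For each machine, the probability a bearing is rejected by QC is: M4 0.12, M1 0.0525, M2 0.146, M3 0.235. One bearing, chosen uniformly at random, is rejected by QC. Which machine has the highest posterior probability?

M3

Unnormalized posteriors (prior × likelihood):
  M4: 0.14 × 0.12 = 0.0168
  M1: 0.31 × 0.0525 = 0.016275
  M2: 0.21 × 0.146 = 0.03066
  M3: 0.34 × 0.235 = 0.0799
Total = 0.143635.
Largest term belongs to M3, so M3 is most probable.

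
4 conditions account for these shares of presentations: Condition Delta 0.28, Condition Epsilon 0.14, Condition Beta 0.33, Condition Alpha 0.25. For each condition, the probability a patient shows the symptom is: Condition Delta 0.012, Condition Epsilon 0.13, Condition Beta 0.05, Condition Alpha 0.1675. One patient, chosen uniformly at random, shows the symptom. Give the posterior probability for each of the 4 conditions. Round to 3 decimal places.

By Bayes' rule, posterior ∝ prior × likelihood:
  Condition Delta: 0.28 × 0.012 = 0.00336
  Condition Epsilon: 0.14 × 0.13 = 0.0182
  Condition Beta: 0.33 × 0.05 = 0.0165
  Condition Alpha: 0.25 × 0.1675 = 0.041875
Normalizing constant = 0.079935.
P(Condition Delta | symptomatic) = 0.00336/0.079935 ≈ 0.042
P(Condition Epsilon | symptomatic) = 0.0182/0.079935 ≈ 0.228
P(Condition Beta | symptomatic) = 0.0165/0.079935 ≈ 0.206
P(Condition Alpha | symptomatic) = 0.041875/0.079935 ≈ 0.524

Condition Delta 0.042, Condition Epsilon 0.228, Condition Beta 0.206, Condition Alpha 0.524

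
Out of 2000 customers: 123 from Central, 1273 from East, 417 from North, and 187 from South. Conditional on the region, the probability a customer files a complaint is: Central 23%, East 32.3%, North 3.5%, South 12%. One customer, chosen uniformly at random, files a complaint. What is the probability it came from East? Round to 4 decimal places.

0.8629

Prior × likelihood for each hypothesis:
  Central: 0.0615 × 0.23 = 0.014145
  East: 0.6365 × 0.323 = 0.2055895
  North: 0.2085 × 0.035 = 0.0072975
  South: 0.0935 × 0.12 = 0.01122
Normalizing constant = 0.238252.
P(East | evidence) = 0.2055895 / 0.238252 ≈ 0.8629.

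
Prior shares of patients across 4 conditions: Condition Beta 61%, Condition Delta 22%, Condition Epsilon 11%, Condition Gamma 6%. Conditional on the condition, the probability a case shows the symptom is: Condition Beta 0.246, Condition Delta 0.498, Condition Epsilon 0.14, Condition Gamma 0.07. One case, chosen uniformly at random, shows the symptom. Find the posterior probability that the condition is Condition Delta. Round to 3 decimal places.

Unnormalized posteriors (prior × likelihood):
  Condition Beta: 0.61 × 0.246 = 0.15006
  Condition Delta: 0.22 × 0.498 = 0.10956
  Condition Epsilon: 0.11 × 0.14 = 0.0154
  Condition Gamma: 0.06 × 0.07 = 0.0042
Total = 0.27922.
P(Condition Delta | evidence) = 0.10956 / 0.27922 ≈ 0.392.

0.392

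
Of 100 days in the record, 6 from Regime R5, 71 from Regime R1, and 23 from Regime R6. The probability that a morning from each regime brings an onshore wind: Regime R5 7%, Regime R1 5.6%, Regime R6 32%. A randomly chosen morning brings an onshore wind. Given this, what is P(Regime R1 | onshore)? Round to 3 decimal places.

0.338

Compute prior × likelihood for every hypothesis:
  Regime R5: 0.06 × 0.07 = 0.0042
  Regime R1: 0.71 × 0.056 = 0.03976
  Regime R6: 0.23 × 0.32 = 0.0736
Total = 0.11756.
P(Regime R1 | evidence) = 0.03976 / 0.11756 ≈ 0.338.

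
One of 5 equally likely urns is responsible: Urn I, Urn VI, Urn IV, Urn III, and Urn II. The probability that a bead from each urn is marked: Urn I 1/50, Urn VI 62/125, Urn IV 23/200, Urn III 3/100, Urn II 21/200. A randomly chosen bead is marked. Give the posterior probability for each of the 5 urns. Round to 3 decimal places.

With a uniform prior (1/5 each), posterior ∝ likelihood:
  Urn I: 0.02
  Urn VI: 0.496
  Urn IV: 0.115
  Urn III: 0.03
  Urn II: 0.105
Total = 0.766.
P(Urn I | marked) = 0.02/0.766 ≈ 0.026
P(Urn VI | marked) = 0.496/0.766 ≈ 0.648
P(Urn IV | marked) = 0.115/0.766 ≈ 0.150
P(Urn III | marked) = 0.03/0.766 ≈ 0.039
P(Urn II | marked) = 0.105/0.766 ≈ 0.137

Urn I 0.026, Urn VI 0.648, Urn IV 0.150, Urn III 0.039, Urn II 0.137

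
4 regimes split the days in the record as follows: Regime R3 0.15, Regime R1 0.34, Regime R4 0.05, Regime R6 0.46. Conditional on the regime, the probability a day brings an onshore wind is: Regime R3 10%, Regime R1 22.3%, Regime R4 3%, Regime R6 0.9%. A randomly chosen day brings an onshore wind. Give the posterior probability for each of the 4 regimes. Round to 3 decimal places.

Regime R3 0.156, Regime R1 0.786, Regime R4 0.016, Regime R6 0.043

Unnormalized posteriors (prior × likelihood):
  Regime R3: 0.15 × 0.1 = 0.015
  Regime R1: 0.34 × 0.223 = 0.07582
  Regime R4: 0.05 × 0.03 = 0.0015
  Regime R6: 0.46 × 0.009 = 0.00414
Sum = 0.09646.
P(Regime R3 | onshore) = 0.015/0.09646 ≈ 0.156
P(Regime R1 | onshore) = 0.07582/0.09646 ≈ 0.786
P(Regime R4 | onshore) = 0.0015/0.09646 ≈ 0.016
P(Regime R6 | onshore) = 0.00414/0.09646 ≈ 0.043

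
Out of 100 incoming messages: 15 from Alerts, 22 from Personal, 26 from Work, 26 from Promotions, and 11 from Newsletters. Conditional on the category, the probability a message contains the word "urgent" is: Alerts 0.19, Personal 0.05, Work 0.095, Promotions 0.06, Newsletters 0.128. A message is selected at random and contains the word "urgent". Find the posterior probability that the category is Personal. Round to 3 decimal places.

By Bayes' rule, posterior ∝ prior × likelihood:
  Alerts: 0.15 × 0.19 = 0.0285
  Personal: 0.22 × 0.05 = 0.011
  Work: 0.26 × 0.095 = 0.0247
  Promotions: 0.26 × 0.06 = 0.0156
  Newsletters: 0.11 × 0.128 = 0.01408
Sum = 0.09388.
P(Personal | evidence) = 0.011 / 0.09388 ≈ 0.117.

0.117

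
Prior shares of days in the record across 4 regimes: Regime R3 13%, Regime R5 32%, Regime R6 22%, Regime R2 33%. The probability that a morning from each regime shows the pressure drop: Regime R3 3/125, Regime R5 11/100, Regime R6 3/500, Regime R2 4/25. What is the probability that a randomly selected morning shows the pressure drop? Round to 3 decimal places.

By Bayes' rule, posterior ∝ prior × likelihood:
  Regime R3: 0.13 × 0.024 = 0.00312
  Regime R5: 0.32 × 0.11 = 0.0352
  Regime R6: 0.22 × 0.006 = 0.00132
  Regime R2: 0.33 × 0.16 = 0.0528
P(drop) = 0.00312 + 0.0352 + 0.00132 + 0.0528 = 0.09244 → 0.092.

0.092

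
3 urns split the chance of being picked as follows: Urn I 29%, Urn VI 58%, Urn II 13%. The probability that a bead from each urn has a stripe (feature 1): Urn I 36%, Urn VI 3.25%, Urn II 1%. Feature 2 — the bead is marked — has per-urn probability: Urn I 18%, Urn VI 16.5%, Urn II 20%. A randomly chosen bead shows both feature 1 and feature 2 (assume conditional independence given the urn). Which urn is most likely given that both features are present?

Urn I

Prior × likelihood for each hypothesis:
  Urn I: 0.29 × 0.36 × 0.18 = 0.018792
  Urn VI: 0.58 × 0.0325 × 0.165 = 0.00311025
  Urn II: 0.13 × 0.01 × 0.2 = 0.00026
Normalizing constant = 0.02216225.
Largest term belongs to Urn I, so Urn I is most probable.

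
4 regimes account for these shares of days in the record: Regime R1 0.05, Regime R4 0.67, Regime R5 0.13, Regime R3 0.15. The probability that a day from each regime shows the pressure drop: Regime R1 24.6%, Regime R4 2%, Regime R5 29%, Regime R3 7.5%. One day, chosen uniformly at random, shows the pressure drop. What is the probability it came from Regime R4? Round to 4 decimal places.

0.1795

Unnormalized posteriors (prior × likelihood):
  Regime R1: 0.05 × 0.246 = 0.0123
  Regime R4: 0.67 × 0.02 = 0.0134
  Regime R5: 0.13 × 0.29 = 0.0377
  Regime R3: 0.15 × 0.075 = 0.01125
Normalizing constant = 0.07465.
P(Regime R4 | evidence) = 0.0134 / 0.07465 ≈ 0.1795.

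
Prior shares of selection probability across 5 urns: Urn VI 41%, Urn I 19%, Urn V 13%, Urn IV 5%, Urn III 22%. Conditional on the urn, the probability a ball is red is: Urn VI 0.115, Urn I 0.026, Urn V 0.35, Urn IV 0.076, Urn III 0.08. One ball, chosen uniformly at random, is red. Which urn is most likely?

Urn VI

Prior × likelihood for each hypothesis:
  Urn VI: 0.41 × 0.115 = 0.04715
  Urn I: 0.19 × 0.026 = 0.00494
  Urn V: 0.13 × 0.35 = 0.0455
  Urn IV: 0.05 × 0.076 = 0.0038
  Urn III: 0.22 × 0.08 = 0.0176
Total = 0.11899.
Largest term belongs to Urn VI, so Urn VI is most probable.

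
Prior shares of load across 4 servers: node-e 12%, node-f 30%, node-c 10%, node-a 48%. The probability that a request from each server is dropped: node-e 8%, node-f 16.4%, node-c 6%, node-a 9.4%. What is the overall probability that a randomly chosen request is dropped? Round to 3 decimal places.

Unnormalized posteriors (prior × likelihood):
  node-e: 0.12 × 0.08 = 0.0096
  node-f: 0.3 × 0.164 = 0.0492
  node-c: 0.1 × 0.06 = 0.006
  node-a: 0.48 × 0.094 = 0.04512
P(dropped) = 0.0096 + 0.0492 + 0.006 + 0.04512 = 0.10992 → 0.110.

0.110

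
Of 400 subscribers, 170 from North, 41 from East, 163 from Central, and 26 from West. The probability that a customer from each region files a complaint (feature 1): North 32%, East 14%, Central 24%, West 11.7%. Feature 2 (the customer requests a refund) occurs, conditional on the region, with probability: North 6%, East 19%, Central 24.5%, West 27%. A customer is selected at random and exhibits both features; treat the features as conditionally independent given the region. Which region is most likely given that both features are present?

Unnormalized posteriors (prior × likelihood):
  North: 0.425 × 0.32 × 0.06 = 0.00816
  East: 0.1025 × 0.14 × 0.19 = 0.0027265
  Central: 0.4075 × 0.24 × 0.245 = 0.023961
  West: 0.065 × 0.117 × 0.27 = 0.00205335
Sum = 0.03690085.
Largest term belongs to Central, so Central is most probable.

Central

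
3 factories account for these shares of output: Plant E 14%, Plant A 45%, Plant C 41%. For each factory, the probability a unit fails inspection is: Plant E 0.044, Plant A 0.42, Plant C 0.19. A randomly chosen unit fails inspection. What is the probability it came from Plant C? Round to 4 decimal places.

Prior × likelihood for each hypothesis:
  Plant E: 0.14 × 0.044 = 0.00616
  Plant A: 0.45 × 0.42 = 0.189
  Plant C: 0.41 × 0.19 = 0.0779
Total = 0.27306.
P(Plant C | evidence) = 0.0779 / 0.27306 ≈ 0.2853.

0.2853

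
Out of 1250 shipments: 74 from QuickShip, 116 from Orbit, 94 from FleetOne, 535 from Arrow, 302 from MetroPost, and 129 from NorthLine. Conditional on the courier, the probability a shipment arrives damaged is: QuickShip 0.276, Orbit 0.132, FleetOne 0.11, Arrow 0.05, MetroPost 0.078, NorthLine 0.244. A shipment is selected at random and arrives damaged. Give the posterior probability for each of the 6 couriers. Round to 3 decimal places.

Compute prior × likelihood for every hypothesis:
  QuickShip: 0.0592 × 0.276 = 0.0163392
  Orbit: 0.0928 × 0.132 = 0.0122496
  FleetOne: 0.0752 × 0.11 = 0.008272
  Arrow: 0.428 × 0.05 = 0.0214
  MetroPost: 0.2416 × 0.078 = 0.0188448
  NorthLine: 0.1032 × 0.244 = 0.0251808
Normalizing constant = 0.1022864.
P(QuickShip | damaged) = 0.0163392/0.1022864 ≈ 0.160
P(Orbit | damaged) = 0.0122496/0.1022864 ≈ 0.120
P(FleetOne | damaged) = 0.008272/0.1022864 ≈ 0.081
P(Arrow | damaged) = 0.0214/0.1022864 ≈ 0.209
P(MetroPost | damaged) = 0.0188448/0.1022864 ≈ 0.184
P(NorthLine | damaged) = 0.0251808/0.1022864 ≈ 0.246
(Check: 0.160+0.120+0.081+0.209+0.184+0.246 = 1.000.)

QuickShip 0.160, Orbit 0.120, FleetOne 0.081, Arrow 0.209, MetroPost 0.184, NorthLine 0.246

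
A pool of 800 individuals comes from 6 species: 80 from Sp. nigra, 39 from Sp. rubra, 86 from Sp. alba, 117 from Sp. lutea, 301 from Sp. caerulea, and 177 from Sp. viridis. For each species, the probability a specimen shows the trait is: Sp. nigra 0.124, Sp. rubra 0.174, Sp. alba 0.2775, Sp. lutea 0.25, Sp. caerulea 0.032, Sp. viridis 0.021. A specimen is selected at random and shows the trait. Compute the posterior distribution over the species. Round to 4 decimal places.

Prior × likelihood for each hypothesis:
  Sp. nigra: 0.1 × 0.124 = 0.0124
  Sp. rubra: 0.04875 × 0.174 = 0.0084825
  Sp. alba: 0.1075 × 0.2775 = 0.02983125
  Sp. lutea: 0.14625 × 0.25 = 0.0365625
  Sp. caerulea: 0.37625 × 0.032 = 0.01204
  Sp. viridis: 0.22125 × 0.021 = 0.00464625
Normalizing constant = 0.1039625.
P(Sp. nigra | trait) = 0.0124/0.1039625 ≈ 0.1193
P(Sp. rubra | trait) = 0.0084825/0.1039625 ≈ 0.0816
P(Sp. alba | trait) = 0.02983125/0.1039625 ≈ 0.2869
P(Sp. lutea | trait) = 0.0365625/0.1039625 ≈ 0.3517
P(Sp. caerulea | trait) = 0.01204/0.1039625 ≈ 0.1158
P(Sp. viridis | trait) = 0.00464625/0.1039625 ≈ 0.0447

Sp. nigra 0.1193, Sp. rubra 0.0816, Sp. alba 0.2869, Sp. lutea 0.3517, Sp. caerulea 0.1158, Sp. viridis 0.0447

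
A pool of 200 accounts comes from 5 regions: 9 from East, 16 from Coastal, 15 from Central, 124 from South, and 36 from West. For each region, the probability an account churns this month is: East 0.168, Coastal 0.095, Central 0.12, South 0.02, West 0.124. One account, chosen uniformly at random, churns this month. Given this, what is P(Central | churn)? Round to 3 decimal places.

Compute prior × likelihood for every hypothesis:
  East: 0.045 × 0.168 = 0.00756
  Coastal: 0.08 × 0.095 = 0.0076
  Central: 0.075 × 0.12 = 0.009
  South: 0.62 × 0.02 = 0.0124
  West: 0.18 × 0.124 = 0.02232
Total = 0.05888.
P(Central | evidence) = 0.009 / 0.05888 ≈ 0.153.

0.153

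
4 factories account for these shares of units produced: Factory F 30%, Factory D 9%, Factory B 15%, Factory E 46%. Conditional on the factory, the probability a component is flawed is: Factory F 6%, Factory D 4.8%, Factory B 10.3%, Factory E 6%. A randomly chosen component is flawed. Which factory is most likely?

Unnormalized posteriors (prior × likelihood):
  Factory F: 0.3 × 0.06 = 0.018
  Factory D: 0.09 × 0.048 = 0.00432
  Factory B: 0.15 × 0.103 = 0.01545
  Factory E: 0.46 × 0.06 = 0.0276
Total = 0.06537.
Largest term belongs to Factory E, so Factory E is most probable.

Factory E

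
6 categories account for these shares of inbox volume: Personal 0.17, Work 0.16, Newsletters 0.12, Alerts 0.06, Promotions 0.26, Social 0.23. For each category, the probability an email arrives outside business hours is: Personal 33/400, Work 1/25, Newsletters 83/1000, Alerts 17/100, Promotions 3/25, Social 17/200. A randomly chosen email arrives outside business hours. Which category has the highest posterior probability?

Compute prior × likelihood for every hypothesis:
  Personal: 0.17 × 0.0825 = 0.014025
  Work: 0.16 × 0.04 = 0.0064
  Newsletters: 0.12 × 0.083 = 0.00996
  Alerts: 0.06 × 0.17 = 0.0102
  Promotions: 0.26 × 0.12 = 0.0312
  Social: 0.23 × 0.085 = 0.01955
Total = 0.091335.
Largest term belongs to Promotions, so Promotions is most probable.

Promotions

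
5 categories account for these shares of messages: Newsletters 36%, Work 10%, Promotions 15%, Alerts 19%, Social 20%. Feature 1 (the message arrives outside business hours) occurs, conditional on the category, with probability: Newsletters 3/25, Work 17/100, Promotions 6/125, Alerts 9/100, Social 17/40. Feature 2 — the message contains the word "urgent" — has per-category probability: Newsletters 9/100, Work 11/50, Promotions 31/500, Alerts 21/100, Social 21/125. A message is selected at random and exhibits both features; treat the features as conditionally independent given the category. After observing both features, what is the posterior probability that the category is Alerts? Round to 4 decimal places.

Prior × likelihood for each hypothesis:
  Newsletters: 0.36 × 0.12 × 0.09 = 0.003888
  Work: 0.1 × 0.17 × 0.22 = 0.00374
  Promotions: 0.15 × 0.048 × 0.062 = 0.0004464
  Alerts: 0.19 × 0.09 × 0.21 = 0.003591
  Social: 0.2 × 0.425 × 0.168 = 0.01428
Sum = 0.0259454.
P(Alerts | evidence) = 0.003591 / 0.0259454 ≈ 0.1384.

0.1384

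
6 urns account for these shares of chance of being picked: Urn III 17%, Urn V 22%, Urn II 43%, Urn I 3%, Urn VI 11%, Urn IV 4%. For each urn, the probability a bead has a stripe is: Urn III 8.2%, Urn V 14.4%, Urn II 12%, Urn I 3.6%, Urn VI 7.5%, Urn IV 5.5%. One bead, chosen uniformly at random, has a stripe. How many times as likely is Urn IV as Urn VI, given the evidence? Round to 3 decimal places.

0.267

Prior × likelihood for each hypothesis:
  Urn III: 0.17 × 0.082 = 0.01394
  Urn V: 0.22 × 0.144 = 0.03168
  Urn II: 0.43 × 0.12 = 0.0516
  Urn I: 0.03 × 0.036 = 0.00108
  Urn VI: 0.11 × 0.075 = 0.00825
  Urn IV: 0.04 × 0.055 = 0.0022
Total = 0.10875.
The ratio is 0.0022 / 0.00825 (the normalizer cancels) = 0.267.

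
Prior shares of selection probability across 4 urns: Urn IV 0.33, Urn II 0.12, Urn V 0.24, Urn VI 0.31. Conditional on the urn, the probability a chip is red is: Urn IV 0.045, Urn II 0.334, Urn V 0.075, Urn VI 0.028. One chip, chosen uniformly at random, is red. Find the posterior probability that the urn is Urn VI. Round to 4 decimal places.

0.1064

Unnormalized posteriors (prior × likelihood):
  Urn IV: 0.33 × 0.045 = 0.01485
  Urn II: 0.12 × 0.334 = 0.04008
  Urn V: 0.24 × 0.075 = 0.018
  Urn VI: 0.31 × 0.028 = 0.00868
Total = 0.08161.
P(Urn VI | evidence) = 0.00868 / 0.08161 ≈ 0.1064.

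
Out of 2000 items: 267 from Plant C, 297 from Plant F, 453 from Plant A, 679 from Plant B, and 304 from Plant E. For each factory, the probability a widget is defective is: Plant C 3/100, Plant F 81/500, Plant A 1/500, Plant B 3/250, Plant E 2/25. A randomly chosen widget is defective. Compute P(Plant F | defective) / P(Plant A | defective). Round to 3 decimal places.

53.106

By Bayes' rule, posterior ∝ prior × likelihood:
  Plant C: 0.1335 × 0.03 = 0.004005
  Plant F: 0.1485 × 0.162 = 0.024057
  Plant A: 0.2265 × 0.002 = 0.000453
  Plant B: 0.3395 × 0.012 = 0.004074
  Plant E: 0.152 × 0.08 = 0.01216
Normalizing constant = 0.044749.
The ratio is 0.024057 / 0.000453 (the normalizer cancels) = 53.106.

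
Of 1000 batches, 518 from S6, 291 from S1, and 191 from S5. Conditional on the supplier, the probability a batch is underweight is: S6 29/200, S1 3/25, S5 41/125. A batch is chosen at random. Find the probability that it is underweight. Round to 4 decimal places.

0.1727

Compute prior × likelihood for every hypothesis:
  S6: 0.518 × 0.145 = 0.07511
  S1: 0.291 × 0.12 = 0.03492
  S5: 0.191 × 0.328 = 0.062648
P(underweight) = 0.07511 + 0.03492 + 0.062648 = 0.172678 → 0.1727.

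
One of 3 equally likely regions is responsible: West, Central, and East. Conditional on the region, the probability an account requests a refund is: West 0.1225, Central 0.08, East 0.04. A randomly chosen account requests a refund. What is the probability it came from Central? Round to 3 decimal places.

Since the prior is uniform, the posterior is proportional to the likelihood:
  West: 0.1225
  Central: 0.08
  East: 0.04
Normalizing constant = 0.2425.
P(Central | evidence) = 0.08 / 0.2425 ≈ 0.330.

0.330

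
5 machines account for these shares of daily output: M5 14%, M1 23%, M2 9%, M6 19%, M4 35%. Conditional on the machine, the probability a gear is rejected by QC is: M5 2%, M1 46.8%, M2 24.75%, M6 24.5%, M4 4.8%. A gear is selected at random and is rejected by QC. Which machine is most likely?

M1

By Bayes' rule, posterior ∝ prior × likelihood:
  M5: 0.14 × 0.02 = 0.0028
  M1: 0.23 × 0.468 = 0.10764
  M2: 0.09 × 0.2475 = 0.022275
  M6: 0.19 × 0.245 = 0.04655
  M4: 0.35 × 0.048 = 0.0168
Normalizing constant = 0.196065.
Largest term belongs to M1, so M1 is most probable.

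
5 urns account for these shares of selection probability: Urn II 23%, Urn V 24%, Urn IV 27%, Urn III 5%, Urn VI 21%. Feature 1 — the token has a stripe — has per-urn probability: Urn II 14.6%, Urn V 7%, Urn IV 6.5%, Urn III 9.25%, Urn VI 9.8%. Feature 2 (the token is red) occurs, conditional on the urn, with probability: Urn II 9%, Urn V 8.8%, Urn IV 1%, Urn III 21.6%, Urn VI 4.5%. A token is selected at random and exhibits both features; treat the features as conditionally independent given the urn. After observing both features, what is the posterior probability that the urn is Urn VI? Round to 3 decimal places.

0.140

Prior × likelihood for each hypothesis:
  Urn II: 0.23 × 0.146 × 0.09 = 0.0030222
  Urn V: 0.24 × 0.07 × 0.088 = 0.0014784
  Urn IV: 0.27 × 0.065 × 0.01 = 0.0001755
  Urn III: 0.05 × 0.0925 × 0.216 = 0.000999
  Urn VI: 0.21 × 0.098 × 0.045 = 0.0009261
Sum = 0.0066012.
P(Urn VI | evidence) = 0.0009261 / 0.0066012 ≈ 0.140.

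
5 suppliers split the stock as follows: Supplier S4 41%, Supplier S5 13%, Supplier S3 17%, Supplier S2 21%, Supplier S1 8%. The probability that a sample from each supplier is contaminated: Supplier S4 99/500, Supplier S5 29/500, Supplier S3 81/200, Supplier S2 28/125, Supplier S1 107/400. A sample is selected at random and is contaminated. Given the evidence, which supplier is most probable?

Supplier S4

Unnormalized posteriors (prior × likelihood):
  Supplier S4: 0.41 × 0.198 = 0.08118
  Supplier S5: 0.13 × 0.058 = 0.00754
  Supplier S3: 0.17 × 0.405 = 0.06885
  Supplier S2: 0.21 × 0.224 = 0.04704
  Supplier S1: 0.08 × 0.2675 = 0.0214
Total = 0.22601.
Largest term belongs to Supplier S4, so Supplier S4 is most probable.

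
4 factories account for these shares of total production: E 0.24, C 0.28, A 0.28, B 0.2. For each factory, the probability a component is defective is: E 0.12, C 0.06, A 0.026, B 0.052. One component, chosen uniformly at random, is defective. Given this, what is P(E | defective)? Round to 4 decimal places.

0.4551

Compute prior × likelihood for every hypothesis:
  E: 0.24 × 0.12 = 0.0288
  C: 0.28 × 0.06 = 0.0168
  A: 0.28 × 0.026 = 0.00728
  B: 0.2 × 0.052 = 0.0104
Total = 0.06328.
P(E | evidence) = 0.0288 / 0.06328 ≈ 0.4551.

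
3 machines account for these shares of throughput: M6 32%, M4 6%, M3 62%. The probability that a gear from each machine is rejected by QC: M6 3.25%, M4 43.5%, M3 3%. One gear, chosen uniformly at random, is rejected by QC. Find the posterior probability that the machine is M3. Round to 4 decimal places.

By Bayes' rule, posterior ∝ prior × likelihood:
  M6: 0.32 × 0.0325 = 0.0104
  M4: 0.06 × 0.435 = 0.0261
  M3: 0.62 × 0.03 = 0.0186
Normalizing constant = 0.0551.
P(M3 | evidence) = 0.0186 / 0.0551 ≈ 0.3376.

0.3376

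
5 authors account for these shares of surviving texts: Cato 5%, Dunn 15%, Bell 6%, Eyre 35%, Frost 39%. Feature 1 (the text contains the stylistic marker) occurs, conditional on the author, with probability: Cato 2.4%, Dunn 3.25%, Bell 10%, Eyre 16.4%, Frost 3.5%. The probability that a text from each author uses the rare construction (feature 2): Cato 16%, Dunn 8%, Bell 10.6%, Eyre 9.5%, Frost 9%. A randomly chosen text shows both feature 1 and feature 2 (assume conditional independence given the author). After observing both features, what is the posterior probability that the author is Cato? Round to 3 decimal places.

Compute prior × likelihood for every hypothesis:
  Cato: 0.05 × 0.024 × 0.16 = 0.000192
  Dunn: 0.15 × 0.0325 × 0.08 = 0.00039
  Bell: 0.06 × 0.1 × 0.106 = 0.000636
  Eyre: 0.35 × 0.164 × 0.095 = 0.005453
  Frost: 0.39 × 0.035 × 0.09 = 0.0012285
Normalizing constant = 0.0078995.
P(Cato | evidence) = 0.000192 / 0.0078995 ≈ 0.024.

0.024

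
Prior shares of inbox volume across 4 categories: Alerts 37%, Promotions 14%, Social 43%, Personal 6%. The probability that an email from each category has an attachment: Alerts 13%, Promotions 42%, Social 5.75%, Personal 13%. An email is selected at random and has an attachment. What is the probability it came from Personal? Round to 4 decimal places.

Unnormalized posteriors (prior × likelihood):
  Alerts: 0.37 × 0.13 = 0.0481
  Promotions: 0.14 × 0.42 = 0.0588
  Social: 0.43 × 0.0575 = 0.024725
  Personal: 0.06 × 0.13 = 0.0078
Normalizing constant = 0.139425.
P(Personal | evidence) = 0.0078 / 0.139425 ≈ 0.0559.

0.0559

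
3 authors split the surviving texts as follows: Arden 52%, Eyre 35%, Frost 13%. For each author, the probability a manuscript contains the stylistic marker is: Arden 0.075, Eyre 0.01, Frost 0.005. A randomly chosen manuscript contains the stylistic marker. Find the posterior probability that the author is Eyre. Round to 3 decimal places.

0.081

By Bayes' rule, posterior ∝ prior × likelihood:
  Arden: 0.52 × 0.075 = 0.039
  Eyre: 0.35 × 0.01 = 0.0035
  Frost: 0.13 × 0.005 = 0.00065
Total = 0.04315.
P(Eyre | evidence) = 0.0035 / 0.04315 ≈ 0.081.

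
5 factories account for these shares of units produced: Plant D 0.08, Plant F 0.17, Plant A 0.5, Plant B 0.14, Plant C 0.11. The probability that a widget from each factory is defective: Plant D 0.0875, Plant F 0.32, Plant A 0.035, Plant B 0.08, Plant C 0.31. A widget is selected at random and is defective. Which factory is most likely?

Plant F

By Bayes' rule, posterior ∝ prior × likelihood:
  Plant D: 0.08 × 0.0875 = 0.007
  Plant F: 0.17 × 0.32 = 0.0544
  Plant A: 0.5 × 0.035 = 0.0175
  Plant B: 0.14 × 0.08 = 0.0112
  Plant C: 0.11 × 0.31 = 0.0341
Total = 0.1242.
Largest term belongs to Plant F, so Plant F is most probable.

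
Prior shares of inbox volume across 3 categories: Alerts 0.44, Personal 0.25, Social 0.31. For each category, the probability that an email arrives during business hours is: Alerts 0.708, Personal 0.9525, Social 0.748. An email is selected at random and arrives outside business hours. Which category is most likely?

Taking complements, P(off-hours | each) = Alerts 0.292, Personal 0.0475, Social 0.252.
Compute prior × likelihood for every hypothesis:
  Alerts: 0.44 × 0.292 = 0.12848
  Personal: 0.25 × 0.0475 = 0.011875
  Social: 0.31 × 0.252 = 0.07812
Total = 0.218475.
Largest term belongs to Alerts, so Alerts is most probable.

Alerts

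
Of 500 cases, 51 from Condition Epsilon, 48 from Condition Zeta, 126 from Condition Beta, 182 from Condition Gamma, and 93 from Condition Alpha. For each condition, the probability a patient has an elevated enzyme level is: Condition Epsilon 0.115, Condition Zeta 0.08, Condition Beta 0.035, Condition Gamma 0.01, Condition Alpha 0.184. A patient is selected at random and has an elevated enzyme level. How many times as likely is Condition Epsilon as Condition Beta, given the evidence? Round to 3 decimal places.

1.330

By Bayes' rule, posterior ∝ prior × likelihood:
  Condition Epsilon: 0.102 × 0.115 = 0.01173
  Condition Zeta: 0.096 × 0.08 = 0.00768
  Condition Beta: 0.252 × 0.035 = 0.00882
  Condition Gamma: 0.364 × 0.01 = 0.00364
  Condition Alpha: 0.186 × 0.184 = 0.034224
Sum = 0.066094.
The ratio is 0.01173 / 0.00882 (the normalizer cancels) = 1.330.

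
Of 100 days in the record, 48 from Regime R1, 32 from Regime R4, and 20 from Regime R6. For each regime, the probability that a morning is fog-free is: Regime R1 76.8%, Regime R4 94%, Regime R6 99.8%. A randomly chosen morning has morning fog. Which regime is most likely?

Regime R1

Taking complements, P(fog | each) = Regime R1 0.232, Regime R4 0.06, Regime R6 0.002.
Compute prior × likelihood for every hypothesis:
  Regime R1: 0.48 × 0.232 = 0.11136
  Regime R4: 0.32 × 0.06 = 0.0192
  Regime R6: 0.2 × 0.002 = 0.0004
Normalizing constant = 0.13096.
Largest term belongs to Regime R1, so Regime R1 is most probable.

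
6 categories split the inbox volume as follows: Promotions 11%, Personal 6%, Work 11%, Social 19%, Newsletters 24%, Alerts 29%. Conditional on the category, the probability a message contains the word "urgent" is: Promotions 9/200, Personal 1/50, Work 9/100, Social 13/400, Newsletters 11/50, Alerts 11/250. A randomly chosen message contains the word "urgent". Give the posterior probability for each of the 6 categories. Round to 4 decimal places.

Promotions 0.0564, Personal 0.0137, Work 0.1128, Social 0.0703, Newsletters 0.6015, Alerts 0.1454

By Bayes' rule, posterior ∝ prior × likelihood:
  Promotions: 0.11 × 0.045 = 0.00495
  Personal: 0.06 × 0.02 = 0.0012
  Work: 0.11 × 0.09 = 0.0099
  Social: 0.19 × 0.0325 = 0.006175
  Newsletters: 0.24 × 0.22 = 0.0528
  Alerts: 0.29 × 0.044 = 0.01276
Normalizing constant = 0.087785.
P(Promotions | urgent-flag) = 0.00495/0.087785 ≈ 0.0564
P(Personal | urgent-flag) = 0.0012/0.087785 ≈ 0.0137
P(Work | urgent-flag) = 0.0099/0.087785 ≈ 0.1128
P(Social | urgent-flag) = 0.006175/0.087785 ≈ 0.0703
P(Newsletters | urgent-flag) = 0.0528/0.087785 ≈ 0.6015
P(Alerts | urgent-flag) = 0.01276/0.087785 ≈ 0.1454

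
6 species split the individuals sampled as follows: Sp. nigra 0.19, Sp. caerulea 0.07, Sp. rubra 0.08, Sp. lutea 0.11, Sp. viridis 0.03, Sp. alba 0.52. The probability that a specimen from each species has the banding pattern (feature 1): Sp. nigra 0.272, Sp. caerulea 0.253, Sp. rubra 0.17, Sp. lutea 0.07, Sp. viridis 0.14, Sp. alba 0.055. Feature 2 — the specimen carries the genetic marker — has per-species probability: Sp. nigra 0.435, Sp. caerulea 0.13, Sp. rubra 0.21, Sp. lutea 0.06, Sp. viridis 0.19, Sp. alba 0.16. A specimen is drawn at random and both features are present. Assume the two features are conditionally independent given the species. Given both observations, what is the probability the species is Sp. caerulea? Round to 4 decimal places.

0.0688

By Bayes' rule, posterior ∝ prior × likelihood:
  Sp. nigra: 0.19 × 0.272 × 0.435 = 0.0224808
  Sp. caerulea: 0.07 × 0.253 × 0.13 = 0.0023023
  Sp. rubra: 0.08 × 0.17 × 0.21 = 0.002856
  Sp. lutea: 0.11 × 0.07 × 0.06 = 0.000462
  Sp. viridis: 0.03 × 0.14 × 0.19 = 0.000798
  Sp. alba: 0.52 × 0.055 × 0.16 = 0.004576
Normalizing constant = 0.0334751.
P(Sp. caerulea | evidence) = 0.0023023 / 0.0334751 ≈ 0.0688.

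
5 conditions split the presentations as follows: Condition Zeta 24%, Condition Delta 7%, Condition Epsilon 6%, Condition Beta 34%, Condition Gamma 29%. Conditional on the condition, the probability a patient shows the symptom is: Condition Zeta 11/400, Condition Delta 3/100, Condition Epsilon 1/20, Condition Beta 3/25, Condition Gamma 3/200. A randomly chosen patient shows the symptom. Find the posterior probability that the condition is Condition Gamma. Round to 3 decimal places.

0.077

Compute prior × likelihood for every hypothesis:
  Condition Zeta: 0.24 × 0.0275 = 0.0066
  Condition Delta: 0.07 × 0.03 = 0.0021
  Condition Epsilon: 0.06 × 0.05 = 0.003
  Condition Beta: 0.34 × 0.12 = 0.0408
  Condition Gamma: 0.29 × 0.015 = 0.00435
Normalizing constant = 0.05685.
P(Condition Gamma | evidence) = 0.00435 / 0.05685 ≈ 0.077.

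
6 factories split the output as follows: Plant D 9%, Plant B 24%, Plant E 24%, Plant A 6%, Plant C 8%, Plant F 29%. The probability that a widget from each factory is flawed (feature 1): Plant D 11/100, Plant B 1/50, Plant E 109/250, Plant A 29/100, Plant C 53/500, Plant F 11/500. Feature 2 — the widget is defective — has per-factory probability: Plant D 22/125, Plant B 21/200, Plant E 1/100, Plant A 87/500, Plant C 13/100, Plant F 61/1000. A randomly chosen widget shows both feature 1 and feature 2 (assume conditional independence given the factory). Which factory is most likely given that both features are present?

Unnormalized posteriors (prior × likelihood):
  Plant D: 0.09 × 0.11 × 0.176 = 0.0017424
  Plant B: 0.24 × 0.02 × 0.105 = 0.000504
  Plant E: 0.24 × 0.436 × 0.01 = 0.0010464
  Plant A: 0.06 × 0.29 × 0.174 = 0.0030276
  Plant C: 0.08 × 0.106 × 0.13 = 0.0011024
  Plant F: 0.29 × 0.022 × 0.061 = 0.00038918
Sum = 0.00781198.
Largest term belongs to Plant A, so Plant A is most probable.

Plant A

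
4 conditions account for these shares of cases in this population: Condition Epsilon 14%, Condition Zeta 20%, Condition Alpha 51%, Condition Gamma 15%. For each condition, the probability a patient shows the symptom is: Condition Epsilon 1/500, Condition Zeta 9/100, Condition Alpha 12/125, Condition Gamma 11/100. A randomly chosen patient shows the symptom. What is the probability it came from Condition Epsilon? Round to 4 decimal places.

0.0033

Unnormalized posteriors (prior × likelihood):
  Condition Epsilon: 0.14 × 0.002 = 0.00028
  Condition Zeta: 0.2 × 0.09 = 0.018
  Condition Alpha: 0.51 × 0.096 = 0.04896
  Condition Gamma: 0.15 × 0.11 = 0.0165
Total = 0.08374.
P(Condition Epsilon | evidence) = 0.00028 / 0.08374 ≈ 0.0033.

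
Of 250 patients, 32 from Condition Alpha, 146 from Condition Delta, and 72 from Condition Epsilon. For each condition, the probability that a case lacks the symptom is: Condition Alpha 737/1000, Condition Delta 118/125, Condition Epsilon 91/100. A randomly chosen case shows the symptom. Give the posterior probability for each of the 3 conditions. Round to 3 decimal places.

Condition Alpha 0.365, Condition Delta 0.354, Condition Epsilon 0.281

Taking complements, P(symptomatic | each) = Condition Alpha 0.263, Condition Delta 0.056, Condition Epsilon 0.09.
Unnormalized posteriors (prior × likelihood):
  Condition Alpha: 0.128 × 0.263 = 0.033664
  Condition Delta: 0.584 × 0.056 = 0.032704
  Condition Epsilon: 0.288 × 0.09 = 0.02592
Total = 0.092288.
P(Condition Alpha | symptomatic) = 0.033664/0.092288 ≈ 0.365
P(Condition Delta | symptomatic) = 0.032704/0.092288 ≈ 0.354
P(Condition Epsilon | symptomatic) = 0.02592/0.092288 ≈ 0.281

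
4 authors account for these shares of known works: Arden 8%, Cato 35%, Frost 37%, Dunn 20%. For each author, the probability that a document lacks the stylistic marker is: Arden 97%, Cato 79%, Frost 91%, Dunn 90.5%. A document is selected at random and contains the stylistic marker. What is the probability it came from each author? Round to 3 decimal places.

Taking complements, P(marker | each) = Arden 0.03, Cato 0.21, Frost 0.09, Dunn 0.095.
By Bayes' rule, posterior ∝ prior × likelihood:
  Arden: 0.08 × 0.03 = 0.0024
  Cato: 0.35 × 0.21 = 0.0735
  Frost: 0.37 × 0.09 = 0.0333
  Dunn: 0.2 × 0.095 = 0.019
Sum = 0.1282.
P(Arden | marker) = 0.0024/0.1282 ≈ 0.019
P(Cato | marker) = 0.0735/0.1282 ≈ 0.573
P(Frost | marker) = 0.0333/0.1282 ≈ 0.260
P(Dunn | marker) = 0.019/0.1282 ≈ 0.148

Arden 0.019, Cato 0.573, Frost 0.260, Dunn 0.148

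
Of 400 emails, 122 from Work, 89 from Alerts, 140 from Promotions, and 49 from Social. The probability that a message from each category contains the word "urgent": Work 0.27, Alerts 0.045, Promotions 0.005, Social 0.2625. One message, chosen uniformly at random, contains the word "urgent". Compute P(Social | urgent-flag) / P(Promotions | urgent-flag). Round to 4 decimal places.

Prior × likelihood for each hypothesis:
  Work: 0.305 × 0.27 = 0.08235
  Alerts: 0.2225 × 0.045 = 0.0100125
  Promotions: 0.35 × 0.005 = 0.00175
  Social: 0.1225 × 0.2625 = 0.03215625
Total = 0.12626875.
The ratio is 0.03215625 / 0.00175 (the normalizer cancels) = 18.3750.

18.3750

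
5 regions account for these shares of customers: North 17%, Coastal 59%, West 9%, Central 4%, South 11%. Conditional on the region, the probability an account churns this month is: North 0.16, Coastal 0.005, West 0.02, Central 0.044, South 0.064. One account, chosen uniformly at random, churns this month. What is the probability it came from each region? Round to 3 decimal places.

North 0.667, Coastal 0.072, West 0.044, Central 0.043, South 0.173

Prior × likelihood for each hypothesis:
  North: 0.17 × 0.16 = 0.0272
  Coastal: 0.59 × 0.005 = 0.00295
  West: 0.09 × 0.02 = 0.0018
  Central: 0.04 × 0.044 = 0.00176
  South: 0.11 × 0.064 = 0.00704
Normalizing constant = 0.04075.
P(North | churn) = 0.0272/0.04075 ≈ 0.667
P(Coastal | churn) = 0.00295/0.04075 ≈ 0.072
P(West | churn) = 0.0018/0.04075 ≈ 0.044
P(Central | churn) = 0.00176/0.04075 ≈ 0.043
P(South | churn) = 0.00704/0.04075 ≈ 0.173
(Check: 0.667+0.072+0.044+0.043+0.173 = 0.999.)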